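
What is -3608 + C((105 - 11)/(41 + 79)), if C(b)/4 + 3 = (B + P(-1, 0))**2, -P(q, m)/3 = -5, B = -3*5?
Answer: -3620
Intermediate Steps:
B = -15
P(q, m) = 15 (P(q, m) = -3*(-5) = 15)
C(b) = -12 (C(b) = -12 + 4*(-15 + 15)**2 = -12 + 4*0**2 = -12 + 4*0 = -12 + 0 = -12)
-3608 + C((105 - 11)/(41 + 79)) = -3608 - 12 = -3620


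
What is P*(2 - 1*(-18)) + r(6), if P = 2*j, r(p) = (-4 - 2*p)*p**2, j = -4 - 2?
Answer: -816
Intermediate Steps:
j = -6
r(p) = p**2*(-4 - 2*p)
P = -12 (P = 2*(-6) = -12)
P*(2 - 1*(-18)) + r(6) = -12*(2 - 1*(-18)) + 2*6**2*(-2 - 1*6) = -12*(2 + 18) + 2*36*(-2 - 6) = -12*20 + 2*36*(-8) = -240 - 576 = -816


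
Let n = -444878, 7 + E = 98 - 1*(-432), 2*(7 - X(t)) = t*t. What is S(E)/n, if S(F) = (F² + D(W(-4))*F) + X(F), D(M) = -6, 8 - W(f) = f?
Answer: -38181/127108 ≈ -0.30038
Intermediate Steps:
W(f) = 8 - f
X(t) = 7 - t²/2 (X(t) = 7 - t*t/2 = 7 - t²/2)
E = 523 (E = -7 + (98 - 1*(-432)) = -7 + (98 + 432) = -7 + 530 = 523)
S(F) = 7 + F²/2 - 6*F (S(F) = (F² - 6*F) + (7 - F²/2) = 7 + F²/2 - 6*F)
S(E)/n = (7 + (½)*523² - 6*523)/(-444878) = (7 + (½)*273529 - 3138)*(-1/444878) = (7 + 273529/2 - 3138)*(-1/444878) = (267267/2)*(-1/444878) = -38181/127108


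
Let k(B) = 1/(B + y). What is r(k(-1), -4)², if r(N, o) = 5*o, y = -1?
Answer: 400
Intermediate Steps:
k(B) = 1/(-1 + B) (k(B) = 1/(B - 1) = 1/(-1 + B))
r(k(-1), -4)² = (5*(-4))² = (-20)² = 400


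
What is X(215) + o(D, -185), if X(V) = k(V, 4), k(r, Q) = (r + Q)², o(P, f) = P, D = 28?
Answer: 47989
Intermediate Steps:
k(r, Q) = (Q + r)²
X(V) = (4 + V)²
X(215) + o(D, -185) = (4 + 215)² + 28 = 219² + 28 = 47961 + 28 = 47989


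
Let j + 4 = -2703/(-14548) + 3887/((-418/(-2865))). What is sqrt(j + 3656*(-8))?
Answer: I*sqrt(6032383765369511)/1520266 ≈ 51.089*I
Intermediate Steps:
j = 80993521669/3040532 (j = -4 + (-2703/(-14548) + 3887/((-418/(-2865)))) = -4 + (-2703*(-1/14548) + 3887/((-418*(-1/2865)))) = -4 + (2703/14548 + 3887/(418/2865)) = -4 + (2703/14548 + 3887*(2865/418)) = -4 + (2703/14548 + 11136255/418) = -4 + 81005683797/3040532 = 80993521669/3040532 ≈ 26638.)
sqrt(j + 3656*(-8)) = sqrt(80993521669/3040532 + 3656*(-8)) = sqrt(80993521669/3040532 - 29248) = sqrt(-7935958267/3040532) = I*sqrt(6032383765369511)/1520266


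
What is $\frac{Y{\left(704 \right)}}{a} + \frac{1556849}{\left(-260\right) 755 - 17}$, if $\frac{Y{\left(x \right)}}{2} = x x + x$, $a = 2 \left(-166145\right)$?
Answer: $- \frac{1515313747}{138796119} \approx -10.918$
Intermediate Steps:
$a = -332290$
$Y{\left(x \right)} = 2 x + 2 x^{2}$ ($Y{\left(x \right)} = 2 \left(x x + x\right) = 2 \left(x^{2} + x\right) = 2 \left(x + x^{2}\right) = 2 x + 2 x^{2}$)
$\frac{Y{\left(704 \right)}}{a} + \frac{1556849}{\left(-260\right) 755 - 17} = \frac{2 \cdot 704 \left(1 + 704\right)}{-332290} + \frac{1556849}{\left(-260\right) 755 - 17} = 2 \cdot 704 \cdot 705 \left(- \frac{1}{332290}\right) + \frac{1556849}{-196300 - 17} = 992640 \left(- \frac{1}{332290}\right) + \frac{1556849}{-196317} = - \frac{2112}{707} + 1556849 \left(- \frac{1}{196317}\right) = - \frac{2112}{707} - \frac{1556849}{196317} = - \frac{1515313747}{138796119}$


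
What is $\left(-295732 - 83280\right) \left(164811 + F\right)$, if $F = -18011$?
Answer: $-55638961600$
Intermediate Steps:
$\left(-295732 - 83280\right) \left(164811 + F\right) = \left(-295732 - 83280\right) \left(164811 - 18011\right) = \left(-379012\right) 146800 = -55638961600$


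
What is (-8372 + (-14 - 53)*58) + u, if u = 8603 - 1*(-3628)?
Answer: -27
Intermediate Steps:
u = 12231 (u = 8603 + 3628 = 12231)
(-8372 + (-14 - 53)*58) + u = (-8372 + (-14 - 53)*58) + 12231 = (-8372 - 67*58) + 12231 = (-8372 - 3886) + 12231 = -12258 + 12231 = -27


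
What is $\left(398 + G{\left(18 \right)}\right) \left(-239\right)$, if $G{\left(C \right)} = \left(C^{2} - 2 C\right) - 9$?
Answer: $-161803$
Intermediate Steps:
$G{\left(C \right)} = -9 + C^{2} - 2 C$
$\left(398 + G{\left(18 \right)}\right) \left(-239\right) = \left(398 - \left(45 - 324\right)\right) \left(-239\right) = \left(398 - -279\right) \left(-239\right) = \left(398 + 279\right) \left(-239\right) = 677 \left(-239\right) = -161803$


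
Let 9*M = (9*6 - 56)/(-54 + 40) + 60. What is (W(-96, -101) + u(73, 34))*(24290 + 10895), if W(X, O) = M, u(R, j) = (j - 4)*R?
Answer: 4869287335/63 ≈ 7.7290e+7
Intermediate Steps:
u(R, j) = R*(-4 + j) (u(R, j) = (-4 + j)*R = R*(-4 + j))
M = 421/63 (M = ((9*6 - 56)/(-54 + 40) + 60)/9 = ((54 - 56)/(-14) + 60)/9 = (-2*(-1/14) + 60)/9 = (⅐ + 60)/9 = (⅑)*(421/7) = 421/63 ≈ 6.6825)
W(X, O) = 421/63
(W(-96, -101) + u(73, 34))*(24290 + 10895) = (421/63 + 73*(-4 + 34))*(24290 + 10895) = (421/63 + 73*30)*35185 = (421/63 + 2190)*35185 = (138391/63)*35185 = 4869287335/63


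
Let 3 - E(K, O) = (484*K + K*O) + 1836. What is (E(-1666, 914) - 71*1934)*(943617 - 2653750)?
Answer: -3745056169493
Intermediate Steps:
E(K, O) = -1833 - 484*K - K*O (E(K, O) = 3 - ((484*K + K*O) + 1836) = 3 - (1836 + 484*K + K*O) = 3 + (-1836 - 484*K - K*O) = -1833 - 484*K - K*O)
(E(-1666, 914) - 71*1934)*(943617 - 2653750) = ((-1833 - 484*(-1666) - 1*(-1666)*914) - 71*1934)*(943617 - 2653750) = ((-1833 + 806344 + 1522724) - 137314)*(-1710133) = (2327235 - 137314)*(-1710133) = 2189921*(-1710133) = -3745056169493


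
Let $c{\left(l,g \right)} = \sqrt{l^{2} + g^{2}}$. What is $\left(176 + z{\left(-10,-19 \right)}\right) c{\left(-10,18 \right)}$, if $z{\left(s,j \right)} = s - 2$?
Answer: $328 \sqrt{106} \approx 3377.0$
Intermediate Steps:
$z{\left(s,j \right)} = -2 + s$ ($z{\left(s,j \right)} = s - 2 = -2 + s$)
$c{\left(l,g \right)} = \sqrt{g^{2} + l^{2}}$
$\left(176 + z{\left(-10,-19 \right)}\right) c{\left(-10,18 \right)} = \left(176 - 12\right) \sqrt{18^{2} + \left(-10\right)^{2}} = \left(176 - 12\right) \sqrt{324 + 100} = 164 \sqrt{424} = 164 \cdot 2 \sqrt{106} = 328 \sqrt{106}$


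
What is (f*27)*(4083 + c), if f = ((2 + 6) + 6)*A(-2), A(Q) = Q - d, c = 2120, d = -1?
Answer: -2344734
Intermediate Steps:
A(Q) = 1 + Q (A(Q) = Q - 1*(-1) = Q + 1 = 1 + Q)
f = -14 (f = ((2 + 6) + 6)*(1 - 2) = (8 + 6)*(-1) = 14*(-1) = -14)
(f*27)*(4083 + c) = (-14*27)*(4083 + 2120) = -378*6203 = -2344734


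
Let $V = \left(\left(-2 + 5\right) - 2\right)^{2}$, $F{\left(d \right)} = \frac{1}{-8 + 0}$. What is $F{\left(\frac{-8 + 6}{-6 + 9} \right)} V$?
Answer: $- \frac{1}{8} \approx -0.125$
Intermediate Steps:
$F{\left(d \right)} = - \frac{1}{8}$ ($F{\left(d \right)} = \frac{1}{-8} = - \frac{1}{8}$)
$V = 1$ ($V = \left(3 - 2\right)^{2} = 1^{2} = 1$)
$F{\left(\frac{-8 + 6}{-6 + 9} \right)} V = \left(- \frac{1}{8}\right) 1 = - \frac{1}{8}$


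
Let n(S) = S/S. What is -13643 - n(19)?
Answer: -13644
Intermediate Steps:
n(S) = 1
-13643 - n(19) = -13643 - 1*1 = -13643 - 1 = -13644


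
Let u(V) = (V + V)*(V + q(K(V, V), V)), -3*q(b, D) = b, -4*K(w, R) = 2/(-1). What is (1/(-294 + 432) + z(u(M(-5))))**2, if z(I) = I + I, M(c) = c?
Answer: 203376121/19044 ≈ 10679.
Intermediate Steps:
K(w, R) = 1/2 (K(w, R) = -1/(2*(-1)) = -(-1)/2 = -1/4*(-2) = 1/2)
q(b, D) = -b/3
u(V) = 2*V*(-1/6 + V) (u(V) = (V + V)*(V - 1/3*1/2) = (2*V)*(V - 1/6) = (2*V)*(-1/6 + V) = 2*V*(-1/6 + V))
z(I) = 2*I
(1/(-294 + 432) + z(u(M(-5))))**2 = (1/(-294 + 432) + 2*((1/3)*(-5)*(-1 + 6*(-5))))**2 = (1/138 + 2*((1/3)*(-5)*(-1 - 30)))**2 = (1/138 + 2*((1/3)*(-5)*(-31)))**2 = (1/138 + 2*(155/3))**2 = (1/138 + 310/3)**2 = (14261/138)**2 = 203376121/19044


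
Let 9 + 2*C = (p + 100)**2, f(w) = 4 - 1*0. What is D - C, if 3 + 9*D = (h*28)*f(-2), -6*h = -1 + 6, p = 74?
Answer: -817787/54 ≈ -15144.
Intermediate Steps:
f(w) = 4 (f(w) = 4 + 0 = 4)
h = -5/6 (h = -(-1 + 6)/6 = -1/6*5 = -5/6 ≈ -0.83333)
D = -289/27 (D = -1/3 + (-5/6*28*4)/9 = -1/3 + (-70/3*4)/9 = -1/3 + (1/9)*(-280/3) = -1/3 - 280/27 = -289/27 ≈ -10.704)
C = 30267/2 (C = -9/2 + (74 + 100)**2/2 = -9/2 + (1/2)*174**2 = -9/2 + (1/2)*30276 = -9/2 + 15138 = 30267/2 ≈ 15134.)
D - C = -289/27 - 1*30267/2 = -289/27 - 30267/2 = -817787/54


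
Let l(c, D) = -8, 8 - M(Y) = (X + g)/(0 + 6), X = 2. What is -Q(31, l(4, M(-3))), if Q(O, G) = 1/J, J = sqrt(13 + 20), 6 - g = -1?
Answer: -sqrt(33)/33 ≈ -0.17408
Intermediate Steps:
g = 7 (g = 6 - 1*(-1) = 6 + 1 = 7)
J = sqrt(33) ≈ 5.7446
M(Y) = 13/2 (M(Y) = 8 - (2 + 7)/(0 + 6) = 8 - 9/6 = 8 - 1*3/2 = 8 - 3/2 = 13/2)
Q(O, G) = sqrt(33)/33 (Q(O, G) = 1/(sqrt(33)) = sqrt(33)/33)
-Q(31, l(4, M(-3))) = -sqrt(33)/33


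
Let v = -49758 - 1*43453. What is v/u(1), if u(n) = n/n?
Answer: -93211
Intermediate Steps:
v = -93211 (v = -49758 - 43453 = -93211)
u(n) = 1
v/u(1) = -93211/1 = -93211*1 = -93211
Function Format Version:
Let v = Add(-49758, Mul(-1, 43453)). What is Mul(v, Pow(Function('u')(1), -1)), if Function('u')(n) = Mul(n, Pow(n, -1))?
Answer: -93211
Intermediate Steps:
v = -93211 (v = Add(-49758, -43453) = -93211)
Function('u')(n) = 1
Mul(v, Pow(Function('u')(1), -1)) = Mul(-93211, Pow(1, -1)) = Mul(-93211, 1) = -93211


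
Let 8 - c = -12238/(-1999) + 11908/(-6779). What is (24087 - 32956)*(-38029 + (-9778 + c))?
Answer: 5745284718945541/13551221 ≈ 4.2397e+8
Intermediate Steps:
c = 49252458/13551221 (c = 8 - (-12238/(-1999) + 11908/(-6779)) = 8 - (-12238*(-1/1999) + 11908*(-1/6779)) = 8 - (12238/1999 - 11908/6779) = 8 - 1*59157310/13551221 = 8 - 59157310/13551221 = 49252458/13551221 ≈ 3.6345)
(24087 - 32956)*(-38029 + (-9778 + c)) = (24087 - 32956)*(-38029 + (-9778 + 49252458/13551221)) = -8869*(-38029 - 132454586480/13551221) = -8869*(-647793969889/13551221) = 5745284718945541/13551221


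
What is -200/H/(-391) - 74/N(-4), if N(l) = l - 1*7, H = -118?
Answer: 1706006/253759 ≈ 6.7229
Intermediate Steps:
N(l) = -7 + l (N(l) = l - 7 = -7 + l)
-200/H/(-391) - 74/N(-4) = -200/(-118)/(-391) - 74/(-7 - 4) = -200*(-1/118)*(-1/391) - 74/(-11) = (100/59)*(-1/391) - 74*(-1/11) = -100/23069 + 74/11 = 1706006/253759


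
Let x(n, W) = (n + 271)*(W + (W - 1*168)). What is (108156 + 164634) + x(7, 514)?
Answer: 511870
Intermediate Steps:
x(n, W) = (-168 + 2*W)*(271 + n) (x(n, W) = (271 + n)*(W + (W - 168)) = (271 + n)*(W + (-168 + W)) = (271 + n)*(-168 + 2*W) = (-168 + 2*W)*(271 + n))
(108156 + 164634) + x(7, 514) = (108156 + 164634) + (-45528 - 168*7 + 542*514 + 2*514*7) = 272790 + (-45528 - 1176 + 278588 + 7196) = 272790 + 239080 = 511870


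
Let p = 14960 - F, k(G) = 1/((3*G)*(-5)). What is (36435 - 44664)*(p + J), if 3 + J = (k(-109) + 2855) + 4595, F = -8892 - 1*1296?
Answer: -146182221718/545 ≈ -2.6822e+8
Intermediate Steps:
F = -10188 (F = -8892 - 1296 = -10188)
k(G) = -1/(15*G) (k(G) = 1/(-15*G) = -1/(15*G))
p = 25148 (p = 14960 - 1*(-10188) = 14960 + 10188 = 25148)
J = 12175846/1635 (J = -3 + ((-1/15/(-109) + 2855) + 4595) = -3 + ((-1/15*(-1/109) + 2855) + 4595) = -3 + ((1/1635 + 2855) + 4595) = -3 + (4667926/1635 + 4595) = -3 + 12180751/1635 = 12175846/1635 ≈ 7447.0)
(36435 - 44664)*(p + J) = (36435 - 44664)*(25148 + 12175846/1635) = -8229*53292826/1635 = -146182221718/545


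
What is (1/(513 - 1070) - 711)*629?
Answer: -249101612/557 ≈ -4.4722e+5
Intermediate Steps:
(1/(513 - 1070) - 711)*629 = (1/(-557) - 711)*629 = (-1/557 - 711)*629 = -396028/557*629 = -249101612/557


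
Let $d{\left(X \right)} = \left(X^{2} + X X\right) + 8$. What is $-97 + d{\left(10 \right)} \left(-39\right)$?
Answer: $-8209$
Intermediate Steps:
$d{\left(X \right)} = 8 + 2 X^{2}$ ($d{\left(X \right)} = \left(X^{2} + X^{2}\right) + 8 = 2 X^{2} + 8 = 8 + 2 X^{2}$)
$-97 + d{\left(10 \right)} \left(-39\right) = -97 + \left(8 + 2 \cdot 10^{2}\right) \left(-39\right) = -97 + \left(8 + 2 \cdot 100\right) \left(-39\right) = -97 + \left(8 + 200\right) \left(-39\right) = -97 + 208 \left(-39\right) = -97 - 8112 = -8209$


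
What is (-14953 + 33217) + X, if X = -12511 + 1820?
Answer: 7573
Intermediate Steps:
X = -10691
(-14953 + 33217) + X = (-14953 + 33217) - 10691 = 18264 - 10691 = 7573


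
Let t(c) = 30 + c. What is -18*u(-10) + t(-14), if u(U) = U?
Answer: 196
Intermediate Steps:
-18*u(-10) + t(-14) = -18*(-10) + (30 - 14) = 180 + 16 = 196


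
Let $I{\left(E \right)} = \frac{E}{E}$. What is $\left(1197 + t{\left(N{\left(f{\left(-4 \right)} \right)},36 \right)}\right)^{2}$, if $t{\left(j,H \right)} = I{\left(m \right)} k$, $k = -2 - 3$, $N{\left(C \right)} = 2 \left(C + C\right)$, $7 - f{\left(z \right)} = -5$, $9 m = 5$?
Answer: $1420864$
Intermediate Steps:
$m = \frac{5}{9}$ ($m = \frac{1}{9} \cdot 5 = \frac{5}{9} \approx 0.55556$)
$f{\left(z \right)} = 12$ ($f{\left(z \right)} = 7 - -5 = 7 + 5 = 12$)
$N{\left(C \right)} = 4 C$ ($N{\left(C \right)} = 2 \cdot 2 C = 4 C$)
$I{\left(E \right)} = 1$
$k = -5$ ($k = -2 - 3 = -5$)
$t{\left(j,H \right)} = -5$ ($t{\left(j,H \right)} = 1 \left(-5\right) = -5$)
$\left(1197 + t{\left(N{\left(f{\left(-4 \right)} \right)},36 \right)}\right)^{2} = \left(1197 - 5\right)^{2} = 1192^{2} = 1420864$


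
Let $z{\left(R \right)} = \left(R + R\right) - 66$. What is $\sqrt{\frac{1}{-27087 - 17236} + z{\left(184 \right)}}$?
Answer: $\frac{\sqrt{593287511035}}{44323} \approx 17.378$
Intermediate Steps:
$z{\left(R \right)} = -66 + 2 R$ ($z{\left(R \right)} = 2 R - 66 = -66 + 2 R$)
$\sqrt{\frac{1}{-27087 - 17236} + z{\left(184 \right)}} = \sqrt{\frac{1}{-27087 - 17236} + \left(-66 + 2 \cdot 184\right)} = \sqrt{\frac{1}{-44323} + \left(-66 + 368\right)} = \sqrt{- \frac{1}{44323} + 302} = \sqrt{\frac{13385545}{44323}} = \frac{\sqrt{593287511035}}{44323}$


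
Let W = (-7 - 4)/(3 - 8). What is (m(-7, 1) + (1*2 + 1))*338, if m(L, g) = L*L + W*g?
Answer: 91598/5 ≈ 18320.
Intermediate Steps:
W = 11/5 (W = -11/(-5) = -11*(-1/5) = 11/5 ≈ 2.2000)
m(L, g) = L**2 + 11*g/5 (m(L, g) = L*L + 11*g/5 = L**2 + 11*g/5)
(m(-7, 1) + (1*2 + 1))*338 = (((-7)**2 + (11/5)*1) + (1*2 + 1))*338 = ((49 + 11/5) + (2 + 1))*338 = (256/5 + 3)*338 = (271/5)*338 = 91598/5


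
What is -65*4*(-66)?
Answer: 17160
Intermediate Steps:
-65*4*(-66) = -260*(-66) = 17160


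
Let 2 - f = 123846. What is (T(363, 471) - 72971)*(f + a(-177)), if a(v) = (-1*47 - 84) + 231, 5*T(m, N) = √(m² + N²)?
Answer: 9029723424 - 371232*√39290/5 ≈ 9.0150e+9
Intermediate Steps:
f = -123844 (f = 2 - 1*123846 = 2 - 123846 = -123844)
T(m, N) = √(N² + m²)/5 (T(m, N) = √(m² + N²)/5 = √(N² + m²)/5)
a(v) = 100 (a(v) = (-47 - 84) + 231 = -131 + 231 = 100)
(T(363, 471) - 72971)*(f + a(-177)) = (√(471² + 363²)/5 - 72971)*(-123844 + 100) = (√(221841 + 131769)/5 - 72971)*(-123744) = (√353610/5 - 72971)*(-123744) = ((3*√39290)/5 - 72971)*(-123744) = (3*√39290/5 - 72971)*(-123744) = (-72971 + 3*√39290/5)*(-123744) = 9029723424 - 371232*√39290/5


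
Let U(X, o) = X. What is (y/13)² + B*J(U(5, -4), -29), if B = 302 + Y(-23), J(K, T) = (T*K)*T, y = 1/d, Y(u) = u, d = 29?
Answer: 166745032156/142129 ≈ 1.1732e+6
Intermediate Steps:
y = 1/29 ≈ 0.034483
J(K, T) = K*T² (J(K, T) = (K*T)*T = K*T²)
B = 279 (B = 302 - 23 = 279)
(y/13)² + B*J(U(5, -4), -29) = ((1/29)/13)² + 279*(5*(-29)²) = ((1/29)*(1/13))² + 279*(5*841) = (1/377)² + 279*4205 = 1/142129 + 1173195 = 166745032156/142129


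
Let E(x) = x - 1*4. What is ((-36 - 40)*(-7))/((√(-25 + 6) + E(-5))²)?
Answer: 532/(9 - I*√19)² ≈ 3.2984 + 4.1741*I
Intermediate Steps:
E(x) = -4 + x (E(x) = x - 4 = -4 + x)
((-36 - 40)*(-7))/((√(-25 + 6) + E(-5))²) = ((-36 - 40)*(-7))/((√(-25 + 6) + (-4 - 5))²) = (-76*(-7))/((√(-19) - 9)²) = 532/((I*√19 - 9)²) = 532/((-9 + I*√19)²) = 532/(-9 + I*√19)²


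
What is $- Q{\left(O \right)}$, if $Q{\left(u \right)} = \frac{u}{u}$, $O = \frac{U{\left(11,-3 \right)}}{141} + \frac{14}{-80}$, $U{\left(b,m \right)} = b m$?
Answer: $-1$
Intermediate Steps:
$O = - \frac{769}{1880}$ ($O = \frac{11 \left(-3\right)}{141} + \frac{14}{-80} = \left(-33\right) \frac{1}{141} + 14 \left(- \frac{1}{80}\right) = - \frac{11}{47} - \frac{7}{40} = - \frac{769}{1880} \approx -0.40904$)
$Q{\left(u \right)} = 1$
$- Q{\left(O \right)} = \left(-1\right) 1 = -1$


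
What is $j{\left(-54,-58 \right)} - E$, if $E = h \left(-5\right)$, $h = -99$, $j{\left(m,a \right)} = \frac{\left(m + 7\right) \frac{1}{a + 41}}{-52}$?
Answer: $- \frac{437627}{884} \approx -495.05$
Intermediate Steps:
$j{\left(m,a \right)} = - \frac{7 + m}{52 \left(41 + a\right)}$ ($j{\left(m,a \right)} = \frac{7 + m}{41 + a} \left(- \frac{1}{52}\right) = - \frac{7 + m}{52 \left(41 + a\right)}$)
$E = 495$ ($E = \left(-99\right) \left(-5\right) = 495$)
$j{\left(-54,-58 \right)} - E = \frac{-7 - -54}{52 \left(41 - 58\right)} - 495 = \frac{-7 + 54}{52 \left(-17\right)} - 495 = \frac{1}{52} \left(- \frac{1}{17}\right) 47 - 495 = - \frac{47}{884} - 495 = - \frac{437627}{884}$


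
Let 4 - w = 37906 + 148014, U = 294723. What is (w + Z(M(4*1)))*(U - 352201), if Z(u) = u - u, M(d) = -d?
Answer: 10686079848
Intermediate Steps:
w = -185916 (w = 4 - (37906 + 148014) = 4 - 1*185920 = 4 - 185920 = -185916)
Z(u) = 0
(w + Z(M(4*1)))*(U - 352201) = (-185916 + 0)*(294723 - 352201) = -185916*(-57478) = 10686079848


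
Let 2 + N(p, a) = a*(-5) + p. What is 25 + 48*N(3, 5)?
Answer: -1127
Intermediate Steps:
N(p, a) = -2 + p - 5*a (N(p, a) = -2 + (a*(-5) + p) = -2 + (-5*a + p) = -2 + (p - 5*a) = -2 + p - 5*a)
25 + 48*N(3, 5) = 25 + 48*(-2 + 3 - 5*5) = 25 + 48*(-2 + 3 - 25) = 25 + 48*(-24) = 25 - 1152 = -1127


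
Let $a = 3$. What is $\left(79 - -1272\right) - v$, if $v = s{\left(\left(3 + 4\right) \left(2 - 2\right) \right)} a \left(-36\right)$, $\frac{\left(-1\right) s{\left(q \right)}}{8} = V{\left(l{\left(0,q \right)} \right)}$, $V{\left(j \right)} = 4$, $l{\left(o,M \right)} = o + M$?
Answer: $-2105$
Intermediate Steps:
$l{\left(o,M \right)} = M + o$
$s{\left(q \right)} = -32$ ($s{\left(q \right)} = \left(-8\right) 4 = -32$)
$v = 3456$ ($v = \left(-32\right) 3 \left(-36\right) = \left(-96\right) \left(-36\right) = 3456$)
$\left(79 - -1272\right) - v = \left(79 - -1272\right) - 3456 = \left(79 + 1272\right) - 3456 = 1351 - 3456 = -2105$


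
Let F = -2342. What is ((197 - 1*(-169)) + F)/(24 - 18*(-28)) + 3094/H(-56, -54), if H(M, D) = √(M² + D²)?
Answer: -247/66 + 91*√1513/89 ≈ 36.029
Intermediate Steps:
H(M, D) = √(D² + M²)
((197 - 1*(-169)) + F)/(24 - 18*(-28)) + 3094/H(-56, -54) = ((197 - 1*(-169)) - 2342)/(24 - 18*(-28)) + 3094/(√((-54)² + (-56)²)) = ((197 + 169) - 2342)/(24 + 504) + 3094/(√(2916 + 3136)) = (366 - 2342)/528 + 3094/(√6052) = -1976*1/528 + 3094/((2*√1513)) = -247/66 + 3094*(√1513/3026) = -247/66 + 91*√1513/89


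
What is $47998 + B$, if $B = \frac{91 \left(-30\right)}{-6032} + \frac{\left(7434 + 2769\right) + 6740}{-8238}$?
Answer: $\frac{45865739891}{955608} \approx 47996.0$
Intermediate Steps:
$B = - \frac{1532893}{955608}$ ($B = \left(-2730\right) \left(- \frac{1}{6032}\right) + \left(10203 + 6740\right) \left(- \frac{1}{8238}\right) = \frac{105}{232} + 16943 \left(- \frac{1}{8238}\right) = \frac{105}{232} - \frac{16943}{8238} = - \frac{1532893}{955608} \approx -1.6041$)
$47998 + B = 47998 - \frac{1532893}{955608} = \frac{45865739891}{955608}$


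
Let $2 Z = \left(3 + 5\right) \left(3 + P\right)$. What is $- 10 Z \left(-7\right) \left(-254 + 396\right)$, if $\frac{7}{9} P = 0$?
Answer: $119280$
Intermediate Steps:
$P = 0$ ($P = \frac{9}{7} \cdot 0 = 0$)
$Z = 12$ ($Z = \frac{\left(3 + 5\right) \left(3 + 0\right)}{2} = \frac{8 \cdot 3}{2} = \frac{1}{2} \cdot 24 = 12$)
$- 10 Z \left(-7\right) \left(-254 + 396\right) = \left(-10\right) 12 \left(-7\right) \left(-254 + 396\right) = \left(-120\right) \left(-7\right) 142 = 840 \cdot 142 = 119280$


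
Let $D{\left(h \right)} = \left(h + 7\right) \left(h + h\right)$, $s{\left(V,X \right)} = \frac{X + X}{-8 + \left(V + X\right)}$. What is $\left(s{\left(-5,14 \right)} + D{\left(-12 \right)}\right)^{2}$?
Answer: $21904$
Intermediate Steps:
$s{\left(V,X \right)} = \frac{2 X}{-8 + V + X}$
$D{\left(h \right)} = 2 h \left(7 + h\right)$ ($D{\left(h \right)} = \left(7 + h\right) 2 h = 2 h \left(7 + h\right)$)
$\left(s{\left(-5,14 \right)} + D{\left(-12 \right)}\right)^{2} = \left(2 \cdot 14 \frac{1}{-8 - 5 + 14} + 2 \left(-12\right) \left(7 - 12\right)\right)^{2} = \left(2 \cdot 14 \cdot 1^{-1} + 2 \left(-12\right) \left(-5\right)\right)^{2} = \left(2 \cdot 14 \cdot 1 + 120\right)^{2} = \left(28 + 120\right)^{2} = 148^{2} = 21904$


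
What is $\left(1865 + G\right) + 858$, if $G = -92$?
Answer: $2631$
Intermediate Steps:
$\left(1865 + G\right) + 858 = \left(1865 - 92\right) + 858 = 1773 + 858 = 2631$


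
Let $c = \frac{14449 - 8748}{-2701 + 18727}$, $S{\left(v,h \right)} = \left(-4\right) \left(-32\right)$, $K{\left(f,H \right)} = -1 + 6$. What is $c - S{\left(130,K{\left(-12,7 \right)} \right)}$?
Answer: $- \frac{2045627}{16026} \approx -127.64$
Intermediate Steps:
$K{\left(f,H \right)} = 5$
$S{\left(v,h \right)} = 128$
$c = \frac{5701}{16026} \approx 0.35573$
$c - S{\left(130,K{\left(-12,7 \right)} \right)} = \frac{5701}{16026} - 128 = - \frac{2045627}{16026}$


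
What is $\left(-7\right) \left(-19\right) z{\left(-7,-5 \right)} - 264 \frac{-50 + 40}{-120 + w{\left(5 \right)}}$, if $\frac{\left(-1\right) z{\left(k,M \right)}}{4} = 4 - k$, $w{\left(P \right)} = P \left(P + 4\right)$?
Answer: $- \frac{29436}{5} \approx -5887.2$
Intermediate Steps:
$w{\left(P \right)} = P \left(4 + P\right)$
$z{\left(k,M \right)} = -16 + 4 k$ ($z{\left(k,M \right)} = - 4 \left(4 - k\right) = -16 + 4 k$)
$\left(-7\right) \left(-19\right) z{\left(-7,-5 \right)} - 264 \frac{-50 + 40}{-120 + w{\left(5 \right)}} = \left(-7\right) \left(-19\right) \left(-16 + 4 \left(-7\right)\right) - 264 \frac{-50 + 40}{-120 + 5 \left(4 + 5\right)} = 133 \left(-16 - 28\right) - 264 \left(- \frac{10}{-120 + 5 \cdot 9}\right) = 133 \left(-44\right) - 264 \left(- \frac{10}{-120 + 45}\right) = -5852 - 264 \left(- \frac{10}{-75}\right) = -5852 - 264 \left(\left(-10\right) \left(- \frac{1}{75}\right)\right) = -5852 - 264 \cdot \frac{2}{15} = -5852 - \frac{176}{5} = - \frac{29436}{5}$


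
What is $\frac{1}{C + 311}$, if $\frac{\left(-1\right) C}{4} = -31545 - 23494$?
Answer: $\frac{1}{220467} \approx 4.5358 \cdot 10^{-6}$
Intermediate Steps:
$C = 220156$ ($C = - 4 \left(-31545 - 23494\right) = \left(-4\right) \left(-55039\right) = 220156$)
$\frac{1}{C + 311} = \frac{1}{220156 + 311} = \frac{1}{220467}$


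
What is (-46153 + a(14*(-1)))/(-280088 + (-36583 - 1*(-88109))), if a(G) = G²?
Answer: 45957/228562 ≈ 0.20107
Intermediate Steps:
(-46153 + a(14*(-1)))/(-280088 + (-36583 - 1*(-88109))) = (-46153 + (14*(-1))²)/(-280088 + (-36583 - 1*(-88109))) = (-46153 + (-14)²)/(-280088 + (-36583 + 88109)) = (-46153 + 196)/(-280088 + 51526) = -45957/(-228562) = -45957*(-1/228562) = 45957/228562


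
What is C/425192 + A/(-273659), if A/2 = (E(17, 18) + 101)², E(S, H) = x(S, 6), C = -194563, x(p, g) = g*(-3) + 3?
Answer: -59533356081/116357617528 ≈ -0.51164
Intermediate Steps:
x(p, g) = 3 - 3*g (x(p, g) = -3*g + 3 = 3 - 3*g)
E(S, H) = -15 (E(S, H) = 3 - 3*6 = 3 - 18 = -15)
A = 14792 (A = 2*(-15 + 101)² = 2*86² = 2*7396 = 14792)
C/425192 + A/(-273659) = -194563/425192 + 14792/(-273659) = -194563*1/425192 + 14792*(-1/273659) = -194563/425192 - 14792/273659 = -59533356081/116357617528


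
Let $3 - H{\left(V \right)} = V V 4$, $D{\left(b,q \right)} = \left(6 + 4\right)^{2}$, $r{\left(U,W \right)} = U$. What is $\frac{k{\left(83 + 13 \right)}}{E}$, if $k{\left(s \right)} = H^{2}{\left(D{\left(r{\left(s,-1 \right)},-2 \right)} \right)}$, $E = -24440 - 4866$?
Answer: $- \frac{1599760009}{29306} \approx -54588.0$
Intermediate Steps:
$D{\left(b,q \right)} = 100$ ($D{\left(b,q \right)} = 10^{2} = 100$)
$E = -29306$
$H{\left(V \right)} = 3 - 4 V^{2}$ ($H{\left(V \right)} = 3 - V V 4 = 3 - V^{2} \cdot 4 = 3 - 4 V^{2}$)
$k{\left(s \right)} = 1599760009$ ($k{\left(s \right)} = \left(3 - 4 \cdot 100^{2}\right)^{2} = \left(3 - 40000\right)^{2} = \left(-39997\right)^{2} = 1599760009$)
$\frac{k{\left(83 + 13 \right)}}{E} = \frac{1599760009}{-29306} = 1599760009 \left(- \frac{1}{29306}\right) = - \frac{1599760009}{29306}$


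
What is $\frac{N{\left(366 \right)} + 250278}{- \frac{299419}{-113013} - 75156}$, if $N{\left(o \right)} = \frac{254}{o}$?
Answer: $- \frac{1725369508671}{518091642149} \approx -3.3302$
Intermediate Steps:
$\frac{N{\left(366 \right)} + 250278}{- \frac{299419}{-113013} - 75156} = \frac{\frac{254}{366} + 250278}{- \frac{299419}{-113013} - 75156} = \frac{254 \cdot \frac{1}{366} + 250278}{\left(-299419\right) \left(- \frac{1}{113013}\right) - 75156} = \frac{\frac{127}{183} + 250278}{\frac{299419}{113013} - 75156} = \frac{45801001}{183 \left(- \frac{8493305609}{113013}\right)} = \frac{45801001}{183} \left(- \frac{113013}{8493305609}\right) = - \frac{1725369508671}{518091642149}$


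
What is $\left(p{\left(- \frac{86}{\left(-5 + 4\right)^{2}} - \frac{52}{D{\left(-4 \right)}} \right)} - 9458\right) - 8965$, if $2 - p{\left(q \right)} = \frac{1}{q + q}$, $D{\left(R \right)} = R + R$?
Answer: $- \frac{2928938}{159} \approx -18421.0$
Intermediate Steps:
$D{\left(R \right)} = 2 R$
$p{\left(q \right)} = 2 - \frac{1}{2 q}$ ($p{\left(q \right)} = 2 - \frac{1}{q + q} = 2 - \frac{1}{2 q}$)
$\left(p{\left(- \frac{86}{\left(-5 + 4\right)^{2}} - \frac{52}{D{\left(-4 \right)}} \right)} - 9458\right) - 8965 = \left(\left(2 - \frac{1}{2 \left(- \frac{86}{\left(-5 + 4\right)^{2}} - \frac{52}{2 \left(-4\right)}\right)}\right) - 9458\right) - 8965 = \left(\left(2 - \frac{1}{2 \left(- \frac{86}{\left(-1\right)^{2}} - \frac{52}{-8}\right)}\right) - 9458\right) - 8965 = \left(\left(2 - \frac{1}{2 \left(- \frac{86}{1} - - \frac{13}{2}\right)}\right) - 9458\right) - 8965 = \left(\left(2 - \frac{1}{2 \left(\left(-86\right) 1 + \frac{13}{2}\right)}\right) - 9458\right) - 8965 = \left(\left(2 - \frac{1}{2 \left(-86 + \frac{13}{2}\right)}\right) - 9458\right) - 8965 = \left(\left(2 - \frac{1}{2 \left(- \frac{159}{2}\right)}\right) - 9458\right) - 8965 = \left(\left(2 - - \frac{1}{159}\right) - 9458\right) - 8965 = \left(\left(2 + \frac{1}{159}\right) - 9458\right) - 8965 = \left(\frac{319}{159} - 9458\right) - 8965 = - \frac{1503503}{159} - 8965 = - \frac{2928938}{159}$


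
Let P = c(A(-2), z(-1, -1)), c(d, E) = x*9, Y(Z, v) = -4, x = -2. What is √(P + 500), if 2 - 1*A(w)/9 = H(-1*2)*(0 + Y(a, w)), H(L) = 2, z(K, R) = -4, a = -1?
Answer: √482 ≈ 21.954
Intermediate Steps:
A(w) = 90 (A(w) = 18 - 18*(0 - 4) = 18 - 18*(-4) = 18 - 9*(-8) = 18 + 72 = 90)
c(d, E) = -18 (c(d, E) = -2*9 = -18)
P = -18
√(P + 500) = √(-18 + 500) = √482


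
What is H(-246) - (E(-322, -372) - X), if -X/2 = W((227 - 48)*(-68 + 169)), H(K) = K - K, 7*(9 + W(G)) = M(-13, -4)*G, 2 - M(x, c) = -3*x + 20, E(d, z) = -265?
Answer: 2062987/7 ≈ 2.9471e+5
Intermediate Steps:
M(x, c) = -18 + 3*x (M(x, c) = 2 - (-3*x + 20) = 2 - (20 - 3*x) = 2 + (-20 + 3*x) = -18 + 3*x)
W(G) = -9 - 57*G/7 (W(G) = -9 + ((-18 + 3*(-13))*G)/7 = -9 + ((-18 - 39)*G)/7 = -9 + (-57*G)/7 = -9 - 57*G/7)
H(K) = 0
X = 2061132/7 (X = -2*(-9 - 57*(227 - 48)*(-68 + 169)/7) = -2*(-9 - 10203*101/7) = -2*(-9 - 57/7*18079) = -2*(-9 - 1030503/7) = -2*(-1030566/7) = 2061132/7 ≈ 2.9445e+5)
H(-246) - (E(-322, -372) - X) = 0 - (-265 - 1*2061132/7) = 0 - (-265 - 2061132/7) = 0 - 1*(-2062987/7) = 0 + 2062987/7 = 2062987/7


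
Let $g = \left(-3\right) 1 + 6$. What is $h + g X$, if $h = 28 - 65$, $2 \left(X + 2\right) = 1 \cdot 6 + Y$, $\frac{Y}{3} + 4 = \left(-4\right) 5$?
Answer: $-142$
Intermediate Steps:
$Y = -72$ ($Y = -12 + 3 \left(\left(-4\right) 5\right) = -12 + 3 \left(-20\right) = -12 - 60 = -72$)
$g = 3$ ($g = -3 + 6 = 3$)
$X = -35$ ($X = -2 + \frac{1 \cdot 6 - 72}{2} = -2 + \frac{6 - 72}{2} = -2 + \frac{1}{2} \left(-66\right) = -2 - 33 = -35$)
$h = -37$
$h + g X = -37 + 3 \left(-35\right) = -37 - 105 = -142$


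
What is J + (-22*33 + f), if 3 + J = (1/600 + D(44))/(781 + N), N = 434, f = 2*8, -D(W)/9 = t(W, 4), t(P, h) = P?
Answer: -520014599/729000 ≈ -713.33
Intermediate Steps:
D(W) = -9*W
f = 16
J = -2424599/729000 (J = -3 + (1/600 - 9*44)/(781 + 434) = -3 + (1/600 - 396)/1215 = -3 - 237599/600*1/1215 = -3 - 237599/729000 = -2424599/729000 ≈ -3.3259)
J + (-22*33 + f) = -2424599/729000 + (-22*33 + 16) = -2424599/729000 + (-726 + 16) = -2424599/729000 - 710 = -520014599/729000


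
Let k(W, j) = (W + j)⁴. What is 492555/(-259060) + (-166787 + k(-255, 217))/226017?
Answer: 77128337701/11710392804 ≈ 6.5863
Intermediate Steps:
492555/(-259060) + (-166787 + k(-255, 217))/226017 = 492555/(-259060) + (-166787 + (-255 + 217)⁴)/226017 = 492555*(-1/259060) + (-166787 + (-38)⁴)*(1/226017) = -98511/51812 + (-166787 + 2085136)*(1/226017) = -98511/51812 + 1918349*(1/226017) = -98511/51812 + 1918349/226017 = 77128337701/11710392804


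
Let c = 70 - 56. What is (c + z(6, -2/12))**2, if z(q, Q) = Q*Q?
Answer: 255025/1296 ≈ 196.78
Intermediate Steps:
z(q, Q) = Q**2
c = 14
(c + z(6, -2/12))**2 = (14 + (-2/12)**2)**2 = (14 + (-2*1/12)**2)**2 = (14 + (-1/6)**2)**2 = (14 + 1/36)**2 = (505/36)**2 = 255025/1296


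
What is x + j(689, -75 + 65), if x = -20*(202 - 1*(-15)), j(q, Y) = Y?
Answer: -4350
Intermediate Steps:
x = -4340 (x = -20*(202 + 15) = -20*217 = -4340)
x + j(689, -75 + 65) = -4340 + (-75 + 65) = -4340 - 10 = -4350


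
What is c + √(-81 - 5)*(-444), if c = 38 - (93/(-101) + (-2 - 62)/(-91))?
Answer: 351257/9191 - 444*I*√86 ≈ 38.217 - 4117.5*I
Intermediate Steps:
c = 351257/9191 (c = 38 - (93*(-1/101) - 64*(-1/91)) = 38 - (-93/101 + 64/91) = 38 - 1*(-1999/9191) = 38 + 1999/9191 = 351257/9191 ≈ 38.217)
c + √(-81 - 5)*(-444) = 351257/9191 + √(-81 - 5)*(-444) = 351257/9191 + √(-86)*(-444) = 351257/9191 + (I*√86)*(-444) = 351257/9191 - 444*I*√86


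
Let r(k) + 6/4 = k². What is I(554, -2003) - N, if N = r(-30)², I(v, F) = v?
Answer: -3226993/4 ≈ -8.0675e+5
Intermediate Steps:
r(k) = -3/2 + k²
N = 3229209/4 (N = (-3/2 + (-30)²)² = (-3/2 + 900)² = (1797/2)² = 3229209/4 ≈ 8.0730e+5)
I(554, -2003) - N = 554 - 1*3229209/4 = 554 - 3229209/4 = -3226993/4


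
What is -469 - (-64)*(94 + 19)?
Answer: 6763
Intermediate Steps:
-469 - (-64)*(94 + 19) = -469 - (-64)*113 = -469 - 1*(-7232) = -469 + 7232 = 6763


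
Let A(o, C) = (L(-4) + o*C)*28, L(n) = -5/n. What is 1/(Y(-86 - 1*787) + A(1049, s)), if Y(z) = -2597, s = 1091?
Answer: 1/32042290 ≈ 3.1209e-8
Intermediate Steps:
A(o, C) = 35 + 28*C*o (A(o, C) = (-5/(-4) + o*C)*28 = (-5*(-¼) + C*o)*28 = (5/4 + C*o)*28 = 35 + 28*C*o)
1/(Y(-86 - 1*787) + A(1049, s)) = 1/(-2597 + (35 + 28*1091*1049)) = 1/(-2597 + (35 + 32044852)) = 1/(-2597 + 32044887) = 1/32042290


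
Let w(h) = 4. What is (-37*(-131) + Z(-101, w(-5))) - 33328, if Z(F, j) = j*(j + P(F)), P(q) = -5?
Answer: -28485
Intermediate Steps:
Z(F, j) = j*(-5 + j) (Z(F, j) = j*(j - 5) = j*(-5 + j))
(-37*(-131) + Z(-101, w(-5))) - 33328 = (-37*(-131) + 4*(-5 + 4)) - 33328 = (4847 + 4*(-1)) - 33328 = (4847 - 4) - 33328 = 4843 - 33328 = -28485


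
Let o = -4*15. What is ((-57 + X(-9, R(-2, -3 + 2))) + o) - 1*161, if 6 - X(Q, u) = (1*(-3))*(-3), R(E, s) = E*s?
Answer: -281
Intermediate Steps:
o = -60
X(Q, u) = -3 (X(Q, u) = 6 - 1*(-3)*(-3) = 6 - (-3)*(-3) = 6 - 1*9 = 6 - 9 = -3)
((-57 + X(-9, R(-2, -3 + 2))) + o) - 1*161 = ((-57 - 3) - 60) - 1*161 = (-60 - 60) - 161 = -120 - 161 = -281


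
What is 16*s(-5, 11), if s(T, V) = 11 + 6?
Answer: 272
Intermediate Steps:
s(T, V) = 17
16*s(-5, 11) = 16*17 = 272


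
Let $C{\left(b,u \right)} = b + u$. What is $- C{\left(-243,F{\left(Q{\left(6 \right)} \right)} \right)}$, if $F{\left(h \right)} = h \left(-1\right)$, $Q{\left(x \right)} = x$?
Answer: $249$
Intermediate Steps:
$F{\left(h \right)} = - h$
$- C{\left(-243,F{\left(Q{\left(6 \right)} \right)} \right)} = - (-243 - 6) = \left(-1\right) \left(-249\right) = 249$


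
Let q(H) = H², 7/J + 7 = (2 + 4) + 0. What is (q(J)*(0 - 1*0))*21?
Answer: 0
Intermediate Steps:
J = -7 (J = 7/(-7 + ((2 + 4) + 0)) = 7/(-7 + (6 + 0)) = 7/(-7 + 6) = 7/(-1) = 7*(-1) = -7)
(q(J)*(0 - 1*0))*21 = ((-7)²*(0 - 1*0))*21 = (49*(0 + 0))*21 = (49*0)*21 = 0*21 = 0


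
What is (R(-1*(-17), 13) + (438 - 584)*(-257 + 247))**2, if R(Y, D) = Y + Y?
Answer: 2232036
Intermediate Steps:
R(Y, D) = 2*Y
(R(-1*(-17), 13) + (438 - 584)*(-257 + 247))**2 = (2*(-1*(-17)) + (438 - 584)*(-257 + 247))**2 = (2*17 - 146*(-10))**2 = (34 + 1460)**2 = 1494**2 = 2232036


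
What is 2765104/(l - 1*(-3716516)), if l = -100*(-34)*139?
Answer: 691276/1047279 ≈ 0.66007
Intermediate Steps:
l = 472600 (l = 3400*139 = 472600)
2765104/(l - 1*(-3716516)) = 2765104/(472600 - 1*(-3716516)) = 2765104/(472600 + 3716516) = 2765104/4189116 = 2765104*(1/4189116) = 691276/1047279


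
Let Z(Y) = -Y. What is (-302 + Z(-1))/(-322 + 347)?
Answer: -301/25 ≈ -12.040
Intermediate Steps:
(-302 + Z(-1))/(-322 + 347) = (-302 - 1*(-1))/(-322 + 347) = (-302 + 1)/25 = -301*1/25 = -301/25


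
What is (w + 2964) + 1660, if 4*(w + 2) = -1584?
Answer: 4226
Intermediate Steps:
w = -398 (w = -2 + (¼)*(-1584) = -2 - 396 = -398)
(w + 2964) + 1660 = (-398 + 2964) + 1660 = 2566 + 1660 = 4226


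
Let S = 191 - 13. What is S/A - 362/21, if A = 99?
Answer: -10700/693 ≈ -15.440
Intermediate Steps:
S = 178
S/A - 362/21 = 178/99 - 362/21 = -10700/693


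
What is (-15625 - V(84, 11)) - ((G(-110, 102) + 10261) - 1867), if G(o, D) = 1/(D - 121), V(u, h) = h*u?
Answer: -473916/19 ≈ -24943.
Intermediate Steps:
G(o, D) = 1/(-121 + D)
(-15625 - V(84, 11)) - ((G(-110, 102) + 10261) - 1867) = (-15625 - 11*84) - ((1/(-121 + 102) + 10261) - 1867) = (-15625 - 1*924) - ((1/(-19) + 10261) - 1867) = (-15625 - 924) - ((-1/19 + 10261) - 1867) = -16549 - (194958/19 - 1867) = -16549 - 1*159485/19 = -16549 - 159485/19 = -473916/19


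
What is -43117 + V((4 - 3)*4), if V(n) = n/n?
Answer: -43116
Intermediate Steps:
V(n) = 1
-43117 + V((4 - 3)*4) = -43117 + 1 = -43116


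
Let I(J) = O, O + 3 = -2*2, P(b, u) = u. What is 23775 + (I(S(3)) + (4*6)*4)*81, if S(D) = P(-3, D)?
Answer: 30984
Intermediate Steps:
S(D) = D
O = -7 (O = -3 - 2*2 = -3 - 4 = -7)
I(J) = -7
23775 + (I(S(3)) + (4*6)*4)*81 = 23775 + (-7 + (4*6)*4)*81 = 23775 + (-7 + 24*4)*81 = 23775 + (-7 + 96)*81 = 23775 + 89*81 = 23775 + 7209 = 30984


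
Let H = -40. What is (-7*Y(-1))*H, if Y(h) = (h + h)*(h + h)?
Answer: 1120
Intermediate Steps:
Y(h) = 4*h² (Y(h) = (2*h)*(2*h) = 4*h²)
(-7*Y(-1))*H = -28*(-1)²*(-40) = -28*(-40) = 1120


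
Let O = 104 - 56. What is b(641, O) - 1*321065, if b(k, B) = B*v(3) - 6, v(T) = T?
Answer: -320927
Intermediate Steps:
O = 48
b(k, B) = -6 + 3*B (b(k, B) = B*3 - 6 = 3*B - 6 = -6 + 3*B)
b(641, O) - 1*321065 = (-6 + 3*48) - 1*321065 = (-6 + 144) - 321065 = 138 - 321065 = -320927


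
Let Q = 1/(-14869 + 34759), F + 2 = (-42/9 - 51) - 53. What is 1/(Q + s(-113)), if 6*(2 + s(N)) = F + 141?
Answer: 9945/30388 ≈ 0.32727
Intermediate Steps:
F = -332/3 (F = -2 + ((-42/9 - 51) - 53) = -2 + ((-42*⅑ - 51) - 53) = -2 + ((-14/3 - 51) - 53) = -2 + (-167/3 - 53) = -2 - 326/3 = -332/3 ≈ -110.67)
s(N) = 55/18 (s(N) = -2 + (-332/3 + 141)/6 = -2 + (⅙)*(91/3) = -2 + 91/18 = 55/18)
Q = 1/19890 ≈ 5.0277e-5
1/(Q + s(-113)) = 1/(1/19890 + 55/18) = 1/(30388/9945) = 9945/30388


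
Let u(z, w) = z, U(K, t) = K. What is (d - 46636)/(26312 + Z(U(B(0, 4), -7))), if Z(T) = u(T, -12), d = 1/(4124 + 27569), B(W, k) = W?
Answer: -1478034747/833906216 ≈ -1.7724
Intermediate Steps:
d = 1/31693 ≈ 3.1553e-5
Z(T) = T
(d - 46636)/(26312 + Z(U(B(0, 4), -7))) = (1/31693 - 46636)/(26312 + 0) = -1478034747/31693/26312 = -1478034747/31693*1/26312 = -1478034747/833906216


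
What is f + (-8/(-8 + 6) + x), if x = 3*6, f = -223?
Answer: -201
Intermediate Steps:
x = 18
f + (-8/(-8 + 6) + x) = -223 + (-8/(-8 + 6) + 18) = -223 + (-8/(-2) + 18) = -223 + (-8*(-1/2) + 18) = -223 + (4 + 18) = -223 + 22 = -201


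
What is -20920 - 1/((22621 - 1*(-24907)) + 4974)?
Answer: -1098341841/52502 ≈ -20920.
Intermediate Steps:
-20920 - 1/((22621 - 1*(-24907)) + 4974) = -20920 - 1/((22621 + 24907) + 4974) = -20920 - 1/(47528 + 4974) = -20920 - 1/52502 = -1098341841/52502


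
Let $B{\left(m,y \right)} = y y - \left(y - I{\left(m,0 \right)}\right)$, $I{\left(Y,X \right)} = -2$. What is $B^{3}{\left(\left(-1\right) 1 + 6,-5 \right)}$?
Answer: $21952$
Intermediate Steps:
$B{\left(m,y \right)} = -2 + y^{2} - y$ ($B{\left(m,y \right)} = y y - \left(2 + y\right) = y^{2} - \left(2 + y\right) = -2 + y^{2} - y$)
$B^{3}{\left(\left(-1\right) 1 + 6,-5 \right)} = \left(-2 + \left(-5\right)^{2} - -5\right)^{3} = \left(-2 + 25 + 5\right)^{3} = 28^{3} = 21952$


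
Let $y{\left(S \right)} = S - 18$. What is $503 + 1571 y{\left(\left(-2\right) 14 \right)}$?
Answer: $-71763$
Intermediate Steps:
$y{\left(S \right)} = -18 + S$ ($y{\left(S \right)} = S - 18 = -18 + S$)
$503 + 1571 y{\left(\left(-2\right) 14 \right)} = 503 + 1571 \left(-18 - 28\right) = 503 + 1571 \left(-46\right) = 503 - 72266 = -71763$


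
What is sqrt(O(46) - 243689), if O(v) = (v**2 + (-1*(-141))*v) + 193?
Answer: I*sqrt(234894) ≈ 484.66*I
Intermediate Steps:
O(v) = 193 + v**2 + 141*v (O(v) = (v**2 + 141*v) + 193 = 193 + v**2 + 141*v)
sqrt(O(46) - 243689) = sqrt((193 + 46**2 + 141*46) - 243689) = sqrt((193 + 2116 + 6486) - 243689) = sqrt(8795 - 243689) = sqrt(-234894) = I*sqrt(234894)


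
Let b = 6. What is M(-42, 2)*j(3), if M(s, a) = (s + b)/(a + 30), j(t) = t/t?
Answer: -9/8 ≈ -1.1250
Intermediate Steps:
j(t) = 1
M(s, a) = (6 + s)/(30 + a) (M(s, a) = (s + 6)/(a + 30) = (6 + s)/(30 + a))
M(-42, 2)*j(3) = ((6 - 42)/(30 + 2))*1 = (-36/32)*1 = ((1/32)*(-36))*1 = -9/8*1 = -9/8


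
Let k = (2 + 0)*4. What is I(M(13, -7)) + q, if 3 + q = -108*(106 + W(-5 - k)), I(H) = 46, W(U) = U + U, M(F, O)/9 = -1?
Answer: -8597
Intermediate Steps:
k = 8 (k = 2*4 = 8)
M(F, O) = -9 (M(F, O) = 9*(-1) = -9)
W(U) = 2*U
q = -8643 (q = -3 - 108*(106 + 2*(-5 - 1*8)) = -3 - 108*(106 + 2*(-5 - 8)) = -3 - 108*(106 + 2*(-13)) = -3 - 108*(106 - 26) = -3 - 108*80 = -3 - 8640 = -8643)
I(M(13, -7)) + q = 46 - 8643 = -8597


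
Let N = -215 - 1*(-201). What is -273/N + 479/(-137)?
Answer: 4385/274 ≈ 16.004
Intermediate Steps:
N = -14 (N = -215 + 201 = -14)
-273/N + 479/(-137) = -273/(-14) + 479/(-137) = -273*(-1/14) + 479*(-1/137) = 39/2 - 479/137 = 4385/274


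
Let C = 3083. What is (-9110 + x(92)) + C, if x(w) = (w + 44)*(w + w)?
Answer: 18997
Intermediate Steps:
x(w) = 2*w*(44 + w) (x(w) = (44 + w)*(2*w) = 2*w*(44 + w))
(-9110 + x(92)) + C = (-9110 + 2*92*(44 + 92)) + 3083 = (-9110 + 2*92*136) + 3083 = (-9110 + 25024) + 3083 = 15914 + 3083 = 18997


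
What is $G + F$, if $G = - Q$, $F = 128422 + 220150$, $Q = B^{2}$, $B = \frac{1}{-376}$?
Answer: $\frac{49279715071}{141376} \approx 3.4857 \cdot 10^{5}$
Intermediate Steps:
$B = - \frac{1}{376} \approx -0.0026596$
$Q = \frac{1}{141376}$ ($Q = \left(- \frac{1}{376}\right)^{2} = \frac{1}{141376} \approx 7.0733 \cdot 10^{-6}$)
$F = 348572$
$G = - \frac{1}{141376}$ ($G = \left(-1\right) \frac{1}{141376} = - \frac{1}{141376} \approx -7.0733 \cdot 10^{-6}$)
$G + F = - \frac{1}{141376} + 348572 = \frac{49279715071}{141376}$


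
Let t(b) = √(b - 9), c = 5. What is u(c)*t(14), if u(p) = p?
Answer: 5*√5 ≈ 11.180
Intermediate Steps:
t(b) = √(-9 + b)
u(c)*t(14) = 5*√(-9 + 14) = 5*√5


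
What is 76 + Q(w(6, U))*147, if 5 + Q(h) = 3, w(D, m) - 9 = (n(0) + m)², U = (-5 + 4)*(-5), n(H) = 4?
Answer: -218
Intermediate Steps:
U = 5 (U = -1*(-5) = 5)
w(D, m) = 9 + (4 + m)²
Q(h) = -2 (Q(h) = -5 + 3 = -2)
76 + Q(w(6, U))*147 = 76 - 2*147 = 76 - 294 = -218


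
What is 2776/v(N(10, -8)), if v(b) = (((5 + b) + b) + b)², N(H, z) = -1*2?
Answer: 2776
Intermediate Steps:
N(H, z) = -2
v(b) = (5 + 3*b)² (v(b) = ((5 + 2*b) + b)² = (5 + 3*b)²)
2776/v(N(10, -8)) = 2776/((5 + 3*(-2))²) = 2776/((5 - 6)²) = 2776/((-1)²) = 2776/1 = 2776*1 = 2776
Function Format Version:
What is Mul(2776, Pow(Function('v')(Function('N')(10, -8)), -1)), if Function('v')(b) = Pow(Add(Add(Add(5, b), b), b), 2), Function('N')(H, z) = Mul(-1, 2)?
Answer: 2776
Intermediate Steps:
Function('N')(H, z) = -2
Function('v')(b) = Pow(Add(5, Mul(3, b)), 2) (Function('v')(b) = Pow(Add(Add(5, Mul(2, b)), b), 2) = Pow(Add(5, Mul(3, b)), 2))
Mul(2776, Pow(Function('v')(Function('N')(10, -8)), -1)) = Mul(2776, Pow(Pow(Add(5, Mul(3, -2)), 2), -1)) = Mul(2776, Pow(Pow(Add(5, -6), 2), -1)) = Mul(2776, Pow(Pow(-1, 2), -1)) = Mul(2776, Pow(1, -1)) = Mul(2776, 1) = 2776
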